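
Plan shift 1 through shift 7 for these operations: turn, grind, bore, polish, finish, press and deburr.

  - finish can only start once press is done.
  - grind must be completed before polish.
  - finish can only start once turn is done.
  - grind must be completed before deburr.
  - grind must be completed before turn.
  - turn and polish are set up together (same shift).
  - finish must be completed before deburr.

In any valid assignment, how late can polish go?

shift 5

Precedence pushes polish to at least shift 2; polish must be in the same shift as turn, which can't be after shift 5, so polish is at most shift 5.
polish at shift 5 is achievable: finish=shift 6; polish=shift 5; turn=shift 5; bore=shift 1; grind=shift 1; press=shift 1; deburr=shift 7.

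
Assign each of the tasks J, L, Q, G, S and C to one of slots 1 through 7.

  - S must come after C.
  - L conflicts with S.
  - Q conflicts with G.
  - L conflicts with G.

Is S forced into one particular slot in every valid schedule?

S can be 2 (e.g. C -> 1, S -> 2, G -> 2, Q -> 1, J -> 1, L -> 1) or 3 (e.g. L=1, C=1, J=1, G=2, Q=1, S=3).

No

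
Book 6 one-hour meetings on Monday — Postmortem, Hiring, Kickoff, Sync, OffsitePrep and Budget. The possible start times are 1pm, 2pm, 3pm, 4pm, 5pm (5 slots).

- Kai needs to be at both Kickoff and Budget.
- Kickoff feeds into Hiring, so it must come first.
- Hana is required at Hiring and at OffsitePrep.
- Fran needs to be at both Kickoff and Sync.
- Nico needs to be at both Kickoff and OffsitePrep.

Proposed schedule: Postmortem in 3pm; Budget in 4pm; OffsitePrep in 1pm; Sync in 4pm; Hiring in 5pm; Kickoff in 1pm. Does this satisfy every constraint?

No. Nico needs to be at both Kickoff and OffsitePrep is not satisfied.

Fran needs to be at both Kickoff and Sync — holds.
Nico needs to be at both Kickoff and OffsitePrep — violated.
Kai needs to be at both Kickoff and Budget — holds.
Hana is required at Hiring and at OffsitePrep — holds.
Kickoff feeds into Hiring, so it must come first — holds.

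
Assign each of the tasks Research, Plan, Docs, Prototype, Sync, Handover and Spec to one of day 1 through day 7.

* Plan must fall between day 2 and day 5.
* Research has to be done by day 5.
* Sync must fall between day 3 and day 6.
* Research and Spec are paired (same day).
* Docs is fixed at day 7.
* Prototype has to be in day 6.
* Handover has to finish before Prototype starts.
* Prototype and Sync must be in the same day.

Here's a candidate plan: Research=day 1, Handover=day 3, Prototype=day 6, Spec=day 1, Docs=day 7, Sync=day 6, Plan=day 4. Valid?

Sync must fall between day 3 and day 6 — holds.
Plan must fall between day 2 and day 5 — holds.
Prototype and Sync must be in the same day — holds.
Research and Spec are paired (same day) — holds.
Research has to be done by day 5 — holds.
Handover has to finish before Prototype starts — holds.
Prototype has to be in day 6 — holds.
Docs is fixed at day 7 — holds.

Valid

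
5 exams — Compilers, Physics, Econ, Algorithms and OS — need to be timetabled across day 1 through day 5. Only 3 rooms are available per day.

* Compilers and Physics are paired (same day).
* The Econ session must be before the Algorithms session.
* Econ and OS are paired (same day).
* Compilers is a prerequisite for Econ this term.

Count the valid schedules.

Splitting on Compilers: it can be day 1 (6), day 2 (3), day 3 (1). Listing each branch's schedules as (Physics, Econ, Algorithms, OS) by day number:
Compilers=day 1: (1,2,3,2) (1,2,4,2) (1,2,5,2) (1,3,4,3) (1,3,5,3) (1,4,5,4) — 6.
Compilers=day 2: (2,3,4,3) (2,3,5,3) (2,4,5,4) — 3.
Compilers=day 3: (3,4,5,4) — 1.
Summing: 6 + 3 + 1 = 10.

10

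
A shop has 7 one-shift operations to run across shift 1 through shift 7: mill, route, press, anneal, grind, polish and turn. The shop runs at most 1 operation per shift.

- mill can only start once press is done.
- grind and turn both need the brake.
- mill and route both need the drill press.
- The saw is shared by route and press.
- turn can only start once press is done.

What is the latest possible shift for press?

Downstream work caps press at shift 6.
press at shift 5 is achievable: anneal in shift 2; press in shift 5; polish in shift 4; turn in shift 7; grind in shift 3; mill in shift 6; route in shift 1.
Nothing later works — the conflict and capacity constraints rule out every shift after shift 5.

shift 5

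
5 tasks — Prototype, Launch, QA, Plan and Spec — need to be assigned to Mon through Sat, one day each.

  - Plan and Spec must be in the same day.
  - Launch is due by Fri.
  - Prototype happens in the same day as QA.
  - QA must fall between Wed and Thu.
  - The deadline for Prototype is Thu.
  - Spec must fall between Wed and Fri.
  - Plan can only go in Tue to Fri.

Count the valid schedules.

Splitting on Prototype: it can be Wed (15), Thu (15). Listing each branch's schedules as (Launch, QA, Plan, Spec):
Prototype=Wed: (Mon,Wed,Wed,Wed) (Mon,Wed,Thu,Thu) (Mon,Wed,Fri,Fri) (Tue,Wed,Wed,Wed) (Tue,Wed,Thu,Thu) (Tue,Wed,Fri,Fri) (Wed,Wed,Wed,Wed) (Wed,Wed,Thu,Thu) (Wed,Wed,Fri,Fri) (Thu,Wed,Wed,Wed) (Thu,Wed,Thu,Thu) (Thu,Wed,Fri,Fri) (Fri,Wed,Wed,Wed) (Fri,Wed,Thu,Thu) (Fri,Wed,Fri,Fri) — 15.
Prototype=Thu: (Mon,Thu,Wed,Wed) (Mon,Thu,Thu,Thu) (Mon,Thu,Fri,Fri) (Tue,Thu,Wed,Wed) (Tue,Thu,Thu,Thu) (Tue,Thu,Fri,Fri) (Wed,Thu,Wed,Wed) (Wed,Thu,Thu,Thu) (Wed,Thu,Fri,Fri) (Thu,Thu,Wed,Wed) (Thu,Thu,Thu,Thu) (Thu,Thu,Fri,Fri) (Fri,Thu,Wed,Wed) (Fri,Thu,Thu,Thu) (Fri,Thu,Fri,Fri) — 15.
Summing: 15 + 15 = 30.

30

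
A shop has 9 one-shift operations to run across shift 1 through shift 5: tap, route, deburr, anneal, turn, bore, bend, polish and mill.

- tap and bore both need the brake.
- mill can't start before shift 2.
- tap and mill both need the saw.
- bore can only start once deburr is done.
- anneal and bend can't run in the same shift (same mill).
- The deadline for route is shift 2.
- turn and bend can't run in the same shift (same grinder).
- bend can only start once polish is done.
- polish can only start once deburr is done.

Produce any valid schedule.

route in shift 1, tap in shift 1, polish in shift 2, mill in shift 2, deburr in shift 1, anneal in shift 1, bend in shift 3, turn in shift 1, bore in shift 2

Checking: deburr(shift 1) before polish(shift 2); deburr(shift 1) before bore(shift 2); polish(shift 2) before bend(shift 3); tap(shift 1) != mill(shift 2); tap(shift 1) != bore(shift 2); turn(shift 1) != bend(shift 3); anneal(shift 1) != bend(shift 3); mill=shift 2 in [shift 2,shift 5]; route=shift 1 in [shift 1,shift 2].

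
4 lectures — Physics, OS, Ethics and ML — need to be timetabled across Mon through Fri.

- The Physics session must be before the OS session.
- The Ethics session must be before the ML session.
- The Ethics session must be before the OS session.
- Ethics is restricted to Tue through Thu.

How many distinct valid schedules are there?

Splitting on Physics: it can be Mon (14), Tue (14), Wed (11), Thu (6). Listing each branch's schedules as (OS, Ethics, ML):
Physics=Mon: (Wed,Tue,Wed) (Wed,Tue,Thu) (Wed,Tue,Fri) (Thu,Tue,Wed) (Thu,Tue,Thu) (Thu,Tue,Fri) (Thu,Wed,Thu) (Thu,Wed,Fri) (Fri,Tue,Wed) (Fri,Tue,Thu) (Fri,Tue,Fri) (Fri,Wed,Thu) (Fri,Wed,Fri) (Fri,Thu,Fri) — 14.
Physics=Tue: (Wed,Tue,Wed) (Wed,Tue,Thu) (Wed,Tue,Fri) (Thu,Tue,Wed) (Thu,Tue,Thu) (Thu,Tue,Fri) (Thu,Wed,Thu) (Thu,Wed,Fri) (Fri,Tue,Wed) (Fri,Tue,Thu) (Fri,Tue,Fri) (Fri,Wed,Thu) (Fri,Wed,Fri) (Fri,Thu,Fri) — 14.
Physics=Wed: (Thu,Tue,Wed) (Thu,Tue,Thu) (Thu,Tue,Fri) (Thu,Wed,Thu) (Thu,Wed,Fri) (Fri,Tue,Wed) (Fri,Tue,Thu) (Fri,Tue,Fri) (Fri,Wed,Thu) (Fri,Wed,Fri) (Fri,Thu,Fri) — 11.
Physics=Thu: (Fri,Tue,Wed) (Fri,Tue,Thu) (Fri,Tue,Fri) (Fri,Wed,Thu) (Fri,Wed,Fri) (Fri,Thu,Fri) — 6.
Summing: 14 + 14 + 11 + 6 = 45.

45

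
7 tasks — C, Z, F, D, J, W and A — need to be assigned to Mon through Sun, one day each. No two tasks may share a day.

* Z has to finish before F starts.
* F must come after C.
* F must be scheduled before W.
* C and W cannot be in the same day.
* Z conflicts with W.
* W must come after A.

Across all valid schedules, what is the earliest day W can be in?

Precedence pushes W to at least Wed.
W at Fri is achievable: J=Sun; C=Mon; W=Fri; F=Wed; A=Thu; Z=Tue; D=Sat.
Nothing earlier works — the conflict and capacity constraints rule out every day before Fri.

Fri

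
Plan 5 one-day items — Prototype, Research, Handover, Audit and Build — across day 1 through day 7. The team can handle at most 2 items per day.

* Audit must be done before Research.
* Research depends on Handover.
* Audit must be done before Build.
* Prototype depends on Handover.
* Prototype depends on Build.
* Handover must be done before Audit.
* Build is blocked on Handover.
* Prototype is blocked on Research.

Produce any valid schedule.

Build in day 3, Research in day 3, Handover in day 1, Prototype in day 4, Audit in day 2

Checking: Audit(day 2) before Build(day 3); Research(day 3) before Prototype(day 4); Handover(day 1) before Prototype(day 4); Build(day 3) before Prototype(day 4); Handover(day 1) before Research(day 3); Handover(day 1) before Build(day 3); Handover(day 1) before Audit(day 2); Audit(day 2) before Research(day 3); max 2 per day (cap 2).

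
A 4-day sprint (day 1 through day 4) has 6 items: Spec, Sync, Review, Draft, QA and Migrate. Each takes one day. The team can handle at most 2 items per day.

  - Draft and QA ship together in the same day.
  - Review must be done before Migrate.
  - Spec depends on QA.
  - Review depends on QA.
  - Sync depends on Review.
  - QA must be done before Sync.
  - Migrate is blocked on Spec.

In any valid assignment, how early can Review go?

day 2

Precedence pushes Review to at least day 2; downstream work caps Review at day 3.
Review at day 2 is achievable: QA=day 1; Migrate=day 3; Spec=day 2; Draft=day 1; Sync=day 3; Review=day 2.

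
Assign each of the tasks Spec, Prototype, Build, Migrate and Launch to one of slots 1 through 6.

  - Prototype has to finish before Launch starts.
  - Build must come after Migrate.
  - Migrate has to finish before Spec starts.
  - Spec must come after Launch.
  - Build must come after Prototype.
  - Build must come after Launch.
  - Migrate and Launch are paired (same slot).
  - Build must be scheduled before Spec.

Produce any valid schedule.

Migrate in 2; Spec in 4; Build in 3; Prototype in 1; Launch in 2

Checking: Launch(2) before Spec(4); Launch(2) before Build(3); Migrate(2) before Build(3); Prototype(1) before Launch(2); Migrate(2) before Spec(4); Prototype(1) before Build(3); Build(3) before Spec(4); Migrate = Launch = 2.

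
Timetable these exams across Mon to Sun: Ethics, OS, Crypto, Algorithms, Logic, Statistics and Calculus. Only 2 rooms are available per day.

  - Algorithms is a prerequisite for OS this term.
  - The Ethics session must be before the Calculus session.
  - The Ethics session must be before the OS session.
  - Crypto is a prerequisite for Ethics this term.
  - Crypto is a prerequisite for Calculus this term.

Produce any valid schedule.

Statistics in Thu, Crypto in Mon, OS in Wed, Logic in Tue, Algorithms in Mon, Ethics in Tue, Calculus in Wed

Checking: Ethics(Tue) before Calculus(Wed); Algorithms(Mon) before OS(Wed); Crypto(Mon) before Ethics(Tue); Ethics(Tue) before OS(Wed); Crypto(Mon) before Calculus(Wed); max 2 per day (cap 2).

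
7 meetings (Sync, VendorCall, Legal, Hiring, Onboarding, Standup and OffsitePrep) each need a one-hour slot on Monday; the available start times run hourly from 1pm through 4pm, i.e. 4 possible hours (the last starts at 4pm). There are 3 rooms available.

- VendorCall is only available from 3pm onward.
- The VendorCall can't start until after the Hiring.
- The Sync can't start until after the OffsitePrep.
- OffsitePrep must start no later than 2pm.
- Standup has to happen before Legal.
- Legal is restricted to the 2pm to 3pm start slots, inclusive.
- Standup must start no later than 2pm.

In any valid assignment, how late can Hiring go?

Downstream work caps Hiring at 3pm.
Hiring at 3pm is achievable: Hiring -> 3pm, Onboarding -> 1pm, VendorCall -> 4pm, OffsitePrep -> 1pm, Standup -> 1pm, Sync -> 2pm, Legal -> 2pm.

3pm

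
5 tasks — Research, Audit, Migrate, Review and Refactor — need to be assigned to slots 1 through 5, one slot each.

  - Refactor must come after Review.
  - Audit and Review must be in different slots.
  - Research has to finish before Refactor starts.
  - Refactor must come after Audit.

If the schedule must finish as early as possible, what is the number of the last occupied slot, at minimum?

3

The precedence chain requires at least 2 distinct slots.
Could 2 slots be enough, i.e. nothing placed later than 2? No: Refactor must come after Review (at 1 or later) → {2}; Review must come before Refactor (at 2 or earlier) → {1}; Audit must come before Refactor (at 2 or earlier) → {1}; Review can't share with Audit (1) → nothing is left.
So 2 slots is not enough.
3 works (last occupied slot: 3): for example Migrate=1; Audit=1; Refactor=3; Review=2; Research=1.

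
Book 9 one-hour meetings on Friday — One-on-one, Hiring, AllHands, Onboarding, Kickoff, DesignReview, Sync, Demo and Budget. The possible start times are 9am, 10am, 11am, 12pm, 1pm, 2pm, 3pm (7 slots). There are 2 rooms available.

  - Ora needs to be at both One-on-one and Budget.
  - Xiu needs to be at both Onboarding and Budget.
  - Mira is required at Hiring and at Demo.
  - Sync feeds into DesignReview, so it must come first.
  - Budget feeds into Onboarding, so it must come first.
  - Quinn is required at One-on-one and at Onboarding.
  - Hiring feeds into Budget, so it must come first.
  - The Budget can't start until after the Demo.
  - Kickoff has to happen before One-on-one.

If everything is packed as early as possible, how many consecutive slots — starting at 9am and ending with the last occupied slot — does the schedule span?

5 slots

The precedence chain requires at least 3 distinct slots.
With at most 2 per slot and 9 meetings, at least 5 slots are needed.
5 works (last occupied slot: 1pm): for example Onboarding -> 12pm, DesignReview -> 12pm, Sync -> 11am, Budget -> 11am, Kickoff -> 9am, AllHands -> 1pm, One-on-one -> 10am, Demo -> 10am, Hiring -> 9am.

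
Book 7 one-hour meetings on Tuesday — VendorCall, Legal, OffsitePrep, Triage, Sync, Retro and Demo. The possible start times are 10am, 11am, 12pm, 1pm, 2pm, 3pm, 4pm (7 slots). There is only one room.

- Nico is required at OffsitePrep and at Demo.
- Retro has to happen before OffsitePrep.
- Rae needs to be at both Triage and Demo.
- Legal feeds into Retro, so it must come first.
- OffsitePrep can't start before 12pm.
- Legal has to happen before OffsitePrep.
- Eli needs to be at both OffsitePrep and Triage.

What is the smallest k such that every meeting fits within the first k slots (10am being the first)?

7

The precedence chain requires at least 3 distinct slots.
With at most 1 per slot and 7 meetings, at least 7 slots are needed.
7 works (last occupied slot: 4pm): for example Triage in 2pm; Legal in 10am; OffsitePrep in 12pm; Retro in 11am; Demo in 4pm; VendorCall in 1pm; Sync in 3pm.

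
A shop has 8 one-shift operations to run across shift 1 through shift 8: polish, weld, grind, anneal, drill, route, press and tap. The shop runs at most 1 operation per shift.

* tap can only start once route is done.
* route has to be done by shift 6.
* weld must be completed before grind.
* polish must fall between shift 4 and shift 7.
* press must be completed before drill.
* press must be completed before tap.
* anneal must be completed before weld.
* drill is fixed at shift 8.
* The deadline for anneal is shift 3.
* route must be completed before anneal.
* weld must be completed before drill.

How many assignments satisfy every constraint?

Splitting on polish: it can be shift 4 (12), shift 5 (12), shift 6 (12), shift 7 (12). Listing each branch's schedules as (weld, grind, anneal, drill, route, press, tap) by shift number:
polish=shift 4: (3,5,2,8,1,6,7) (3,6,2,8,1,5,7) (3,7,2,8,1,5,6) (5,6,2,8,1,3,7) (5,6,3,8,1,2,7) (5,6,3,8,2,1,7) (5,7,2,8,1,3,6) (5,7,3,8,1,2,6) (5,7,3,8,2,1,6) (6,7,2,8,1,3,5) (6,7,3,8,1,2,5) (6,7,3,8,2,1,5) — 12.
polish=shift 5: (3,4,2,8,1,6,7) (3,6,2,8,1,4,7) (3,7,2,8,1,4,6) (4,6,2,8,1,3,7) (4,6,3,8,1,2,7) (4,6,3,8,2,1,7) (4,7,2,8,1,3,6) (4,7,3,8,1,2,6) (4,7,3,8,2,1,6) (6,7,2,8,1,3,4) (6,7,3,8,1,2,4) (6,7,3,8,2,1,4) — 12.
polish=shift 6: (3,4,2,8,1,5,7) (3,5,2,8,1,4,7) (3,7,2,8,1,4,5) (4,5,2,8,1,3,7) (4,5,3,8,1,2,7) (4,5,3,8,2,1,7) (4,7,2,8,1,3,5) (4,7,3,8,1,2,5) (4,7,3,8,2,1,5) (5,7,2,8,1,3,4) (5,7,3,8,1,2,4) (5,7,3,8,2,1,4) — 12.
polish=shift 7: (3,4,2,8,1,5,6) (3,5,2,8,1,4,6) (3,6,2,8,1,4,5) (4,5,2,8,1,3,6) (4,5,3,8,1,2,6) (4,5,3,8,2,1,6) (4,6,2,8,1,3,5) (4,6,3,8,1,2,5) (4,6,3,8,2,1,5) (5,6,2,8,1,3,4) (5,6,3,8,1,2,4) (5,6,3,8,2,1,4) — 12.
Summing: 12 + 12 + 12 + 12 = 48.

48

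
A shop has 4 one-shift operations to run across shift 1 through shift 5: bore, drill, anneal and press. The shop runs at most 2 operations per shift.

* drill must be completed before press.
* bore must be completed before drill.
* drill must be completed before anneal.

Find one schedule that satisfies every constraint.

bore -> shift 1, drill -> shift 2, press -> shift 3, anneal -> shift 3

Checking: drill(shift 2) before press(shift 3); drill(shift 2) before anneal(shift 3); bore(shift 1) before drill(shift 2); max 2 per shift (cap 2).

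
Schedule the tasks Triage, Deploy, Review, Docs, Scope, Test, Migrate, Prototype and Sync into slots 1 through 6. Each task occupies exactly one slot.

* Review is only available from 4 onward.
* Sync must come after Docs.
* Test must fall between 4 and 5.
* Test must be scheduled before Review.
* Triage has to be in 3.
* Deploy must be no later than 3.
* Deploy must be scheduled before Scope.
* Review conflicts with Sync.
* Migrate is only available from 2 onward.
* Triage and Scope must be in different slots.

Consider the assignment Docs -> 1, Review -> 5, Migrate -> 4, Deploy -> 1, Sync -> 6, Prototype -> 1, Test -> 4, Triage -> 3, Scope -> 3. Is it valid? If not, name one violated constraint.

Migrate is only available from 2 onward — holds.
Review conflicts with Sync — holds.
Test must fall between 4 and 5 — holds.
Sync must come after Docs — holds.
Triage and Scope must be in different slots — violated.
Triage has to be in 3 — holds.
Deploy must be no later than 3 — holds.
Test must be scheduled before Review — holds.
Deploy must be scheduled before Scope — holds.
Review is only available from 4 onward — holds.

No. Triage and Scope must be in different slots is not satisfied.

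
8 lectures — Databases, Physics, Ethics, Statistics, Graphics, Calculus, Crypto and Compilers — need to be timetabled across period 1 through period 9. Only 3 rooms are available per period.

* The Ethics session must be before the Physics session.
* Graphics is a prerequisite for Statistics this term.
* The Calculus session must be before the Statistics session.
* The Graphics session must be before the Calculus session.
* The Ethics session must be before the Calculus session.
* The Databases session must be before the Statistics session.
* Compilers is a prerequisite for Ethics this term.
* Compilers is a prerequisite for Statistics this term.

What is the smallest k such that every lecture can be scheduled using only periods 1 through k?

The precedence chain requires at least 4 distinct periods.
With at most 3 per period and 8 lectures, at least 3 periods are needed.
4 works (last occupied period: period 4): for example Databases in period 1, Ethics in period 2, Physics in period 3, Graphics in period 1, Calculus in period 3, Crypto in period 2, Statistics in period 4, Compilers in period 1.

4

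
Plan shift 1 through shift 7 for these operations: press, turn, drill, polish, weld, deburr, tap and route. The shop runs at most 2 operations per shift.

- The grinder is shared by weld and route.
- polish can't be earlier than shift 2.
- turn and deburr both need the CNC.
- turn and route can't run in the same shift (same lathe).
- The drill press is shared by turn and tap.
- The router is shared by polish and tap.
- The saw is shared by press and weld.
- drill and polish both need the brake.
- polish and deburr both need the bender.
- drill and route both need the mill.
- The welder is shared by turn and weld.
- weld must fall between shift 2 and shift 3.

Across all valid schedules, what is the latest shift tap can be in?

tap at shift 7 is achievable: route in shift 4, polish in shift 2, deburr in shift 3, turn in shift 1, drill in shift 3, tap in shift 7, press in shift 1, weld in shift 2.

shift 7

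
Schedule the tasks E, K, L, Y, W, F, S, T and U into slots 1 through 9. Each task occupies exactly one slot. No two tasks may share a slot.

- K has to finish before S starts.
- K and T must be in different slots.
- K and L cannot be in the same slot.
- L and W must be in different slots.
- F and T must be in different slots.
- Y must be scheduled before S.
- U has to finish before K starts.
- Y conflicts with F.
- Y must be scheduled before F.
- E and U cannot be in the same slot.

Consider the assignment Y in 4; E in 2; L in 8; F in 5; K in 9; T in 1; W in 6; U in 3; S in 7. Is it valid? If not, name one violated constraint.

No two tasks may share a slot — holds.
Y must be scheduled before F — holds.
Y conflicts with F — holds.
K has to finish before S starts — violated.
Y must be scheduled before S — holds.
K and L cannot be in the same slot — holds.
K and T must be in different slots — holds.
U has to finish before K starts — holds.
F and T must be in different slots — holds.
E and U cannot be in the same slot — holds.
L and W must be in different slots — holds.

No. K has to finish before S starts is not satisfied.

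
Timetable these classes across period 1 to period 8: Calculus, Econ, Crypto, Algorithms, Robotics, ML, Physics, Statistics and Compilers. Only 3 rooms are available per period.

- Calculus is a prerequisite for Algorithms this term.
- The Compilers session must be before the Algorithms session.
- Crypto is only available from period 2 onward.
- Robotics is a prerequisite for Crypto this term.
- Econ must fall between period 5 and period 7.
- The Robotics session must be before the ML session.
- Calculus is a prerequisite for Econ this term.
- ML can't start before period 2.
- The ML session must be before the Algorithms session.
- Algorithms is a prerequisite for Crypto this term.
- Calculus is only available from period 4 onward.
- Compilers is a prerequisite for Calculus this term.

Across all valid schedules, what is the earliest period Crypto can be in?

period 6

Crypto is available from period 2; precedence pushes Crypto to at least period 6.
Crypto at period 6 is achievable: Compilers -> period 1; Statistics -> period 2; ML -> period 2; Robotics -> period 1; Calculus -> period 4; Crypto -> period 6; Algorithms -> period 5; Econ -> period 5; Physics -> period 1.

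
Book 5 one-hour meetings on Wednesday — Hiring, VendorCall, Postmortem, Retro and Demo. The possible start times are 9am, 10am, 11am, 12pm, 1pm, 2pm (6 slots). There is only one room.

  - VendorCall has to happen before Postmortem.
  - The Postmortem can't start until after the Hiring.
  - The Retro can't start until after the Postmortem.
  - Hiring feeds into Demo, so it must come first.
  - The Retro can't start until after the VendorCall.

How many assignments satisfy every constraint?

Splitting on Hiring: it can be 9am (20), 10am (16), 11am (6). Listing each branch's schedules as (VendorCall, Postmortem, Retro, Demo):
Hiring=9am: (10am,11am,12pm,1pm) (10am,11am,12pm,2pm) (10am,11am,1pm,12pm) (10am,11am,1pm,2pm) (10am,11am,2pm,12pm) (10am,11am,2pm,1pm) (10am,12pm,1pm,11am) (10am,12pm,1pm,2pm) (10am,12pm,2pm,11am) (10am,12pm,2pm,1pm) (10am,1pm,2pm,11am) (10am,1pm,2pm,12pm) (11am,12pm,1pm,10am) (11am,12pm,1pm,2pm) (11am,12pm,2pm,10am) (11am,12pm,2pm,1pm) (11am,1pm,2pm,10am) (11am,1pm,2pm,12pm) (12pm,1pm,2pm,10am) (12pm,1pm,2pm,11am) — 20.
Hiring=10am: (9am,11am,12pm,1pm) (9am,11am,12pm,2pm) (9am,11am,1pm,12pm) (9am,11am,1pm,2pm) (9am,11am,2pm,12pm) (9am,11am,2pm,1pm) (9am,12pm,1pm,11am) (9am,12pm,1pm,2pm) (9am,12pm,2pm,11am) (9am,12pm,2pm,1pm) (9am,1pm,2pm,11am) (9am,1pm,2pm,12pm) (11am,12pm,1pm,2pm) (11am,12pm,2pm,1pm) (11am,1pm,2pm,12pm) (12pm,1pm,2pm,11am) — 16.
Hiring=11am: (9am,12pm,1pm,2pm) (9am,12pm,2pm,1pm) (9am,1pm,2pm,12pm) (10am,12pm,1pm,2pm) (10am,12pm,2pm,1pm) (10am,1pm,2pm,12pm) — 6.
Summing: 20 + 16 + 6 = 42.

42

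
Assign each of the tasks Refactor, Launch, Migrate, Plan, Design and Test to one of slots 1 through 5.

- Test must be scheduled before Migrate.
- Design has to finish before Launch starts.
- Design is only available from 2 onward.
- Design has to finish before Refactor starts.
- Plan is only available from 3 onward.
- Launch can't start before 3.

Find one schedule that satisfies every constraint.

Migrate -> 2, Design -> 2, Launch -> 3, Test -> 1, Refactor -> 3, Plan -> 3

Checking: Test(1) before Migrate(2); Design(2) before Launch(3); Design(2) before Refactor(3); Launch=3 in [3,5]; Plan=3 in [3,5]; Design=2 in [2,5].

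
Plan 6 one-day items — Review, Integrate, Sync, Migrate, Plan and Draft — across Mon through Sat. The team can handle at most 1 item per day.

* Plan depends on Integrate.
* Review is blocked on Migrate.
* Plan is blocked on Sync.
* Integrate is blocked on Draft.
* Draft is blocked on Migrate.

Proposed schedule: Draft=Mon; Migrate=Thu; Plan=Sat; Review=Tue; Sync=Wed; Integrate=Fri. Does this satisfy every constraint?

Integrate is blocked on Draft — holds.
Review is blocked on Migrate — violated.
The team can handle at most 1 item per day — holds.
Draft is blocked on Migrate — violated.
Plan is blocked on Sync — holds.
Plan depends on Integrate — holds.

Invalid. Draft is blocked on Migrate.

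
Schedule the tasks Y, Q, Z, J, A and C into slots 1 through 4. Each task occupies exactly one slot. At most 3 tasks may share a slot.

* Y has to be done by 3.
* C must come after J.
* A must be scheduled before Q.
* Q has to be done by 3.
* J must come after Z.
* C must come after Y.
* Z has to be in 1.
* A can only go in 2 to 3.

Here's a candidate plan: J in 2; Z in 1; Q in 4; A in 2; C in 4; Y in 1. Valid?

No — it violates: Q has to be done by 3

Y has to be done by 3 — holds.
Q has to be done by 3 — violated.
J must come after Z — holds.
At most 3 tasks may share a slot — holds.
A can only go in 2 to 3 — holds.
C must come after J — holds.
C must come after Y — holds.
Z has to be in 1 — holds.
A must be scheduled before Q — holds.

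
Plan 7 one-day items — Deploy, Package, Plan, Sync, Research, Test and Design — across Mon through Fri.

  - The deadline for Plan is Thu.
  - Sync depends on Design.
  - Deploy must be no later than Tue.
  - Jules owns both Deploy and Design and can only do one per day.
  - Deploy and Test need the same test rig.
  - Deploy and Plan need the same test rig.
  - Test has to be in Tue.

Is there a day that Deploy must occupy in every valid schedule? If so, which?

Deploy's window is Mon–Tue.
Test is fixed at Tue, and Deploy can't share a day with Test.
So Deploy must be Mon.

Mon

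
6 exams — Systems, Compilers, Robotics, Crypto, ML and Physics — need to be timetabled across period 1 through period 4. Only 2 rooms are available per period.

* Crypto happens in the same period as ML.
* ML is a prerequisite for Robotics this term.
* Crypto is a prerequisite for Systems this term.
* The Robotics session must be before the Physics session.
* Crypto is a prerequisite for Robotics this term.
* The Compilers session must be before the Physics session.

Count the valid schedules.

Splitting on Systems: it can be period 2 (3), period 3 (5), period 4 (7). Listing each branch's schedules as (Compilers, Robotics, Crypto, ML, Physics) by period number:
Systems=period 2: (2,3,1,1,4) (3,2,1,1,4) (3,3,1,1,4) — 3.
Systems=period 3: (1,3,2,2,4) (2,2,1,1,3) (2,2,1,1,4) (2,3,1,1,4) (3,2,1,1,4) — 5.
Systems=period 4: (1,3,2,2,4) (2,2,1,1,3) (2,2,1,1,4) (2,3,1,1,4) (3,2,1,1,4) (3,3,1,1,4) (3,3,2,2,4) — 7.
Summing: 3 + 5 + 7 = 15.

15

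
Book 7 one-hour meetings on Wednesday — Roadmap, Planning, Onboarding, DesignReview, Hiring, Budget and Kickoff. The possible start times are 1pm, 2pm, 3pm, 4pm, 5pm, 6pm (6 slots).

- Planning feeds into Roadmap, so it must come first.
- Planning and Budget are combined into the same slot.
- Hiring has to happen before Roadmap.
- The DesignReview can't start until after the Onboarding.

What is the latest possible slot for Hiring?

Downstream work caps Hiring at 5pm.
Hiring at 5pm is achievable: DesignReview=2pm; Hiring=5pm; Onboarding=1pm; Budget=1pm; Roadmap=6pm; Planning=1pm; Kickoff=1pm.

5pm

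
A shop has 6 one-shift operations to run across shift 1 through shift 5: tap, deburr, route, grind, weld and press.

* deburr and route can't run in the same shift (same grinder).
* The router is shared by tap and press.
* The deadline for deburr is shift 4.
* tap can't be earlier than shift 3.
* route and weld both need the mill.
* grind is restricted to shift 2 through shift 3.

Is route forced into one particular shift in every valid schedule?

No

route can be shift 1 (e.g. press in shift 1; route in shift 1; grind in shift 2; deburr in shift 2; weld in shift 2; tap in shift 3) or shift 2 (e.g. tap in shift 3, route in shift 2, deburr in shift 1, weld in shift 1, grind in shift 2, press in shift 1).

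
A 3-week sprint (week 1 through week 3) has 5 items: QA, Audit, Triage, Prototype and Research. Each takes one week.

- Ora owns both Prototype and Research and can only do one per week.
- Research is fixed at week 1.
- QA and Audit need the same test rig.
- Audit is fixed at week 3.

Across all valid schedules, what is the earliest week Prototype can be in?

week 2

Prototype at week 2 is achievable: QA in week 1; Triage in week 1; Audit in week 3; Research in week 1; Prototype in week 2.
Nothing earlier works — the conflict constraints rule out every week before week 2.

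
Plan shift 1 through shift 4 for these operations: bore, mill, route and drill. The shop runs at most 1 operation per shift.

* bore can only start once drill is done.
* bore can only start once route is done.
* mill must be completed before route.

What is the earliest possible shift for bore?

shift 4

Precedence pushes bore to at least shift 3.
bore at shift 4 is achievable: bore -> shift 4; mill -> shift 1; route -> shift 2; drill -> shift 3.
Nothing earlier works — the capacity limit rule out every shift before shift 4.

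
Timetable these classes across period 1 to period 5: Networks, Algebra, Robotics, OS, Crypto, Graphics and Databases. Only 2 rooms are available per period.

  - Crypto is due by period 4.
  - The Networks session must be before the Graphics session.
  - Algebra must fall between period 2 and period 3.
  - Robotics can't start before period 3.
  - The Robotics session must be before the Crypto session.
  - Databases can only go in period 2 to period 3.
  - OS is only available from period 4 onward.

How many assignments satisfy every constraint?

Splitting on Networks: it can be period 1 (15), period 2 (6), period 3 (3), period 4 (3). Listing each branch's schedules as (Algebra, Robotics, OS, Crypto, Graphics, Databases) by period number:
Networks=period 1: (2,3,4,4,2,3) (2,3,4,4,3,2) (2,3,4,4,5,2) (2,3,4,4,5,3) (2,3,5,4,2,3) (2,3,5,4,3,2) (2,3,5,4,4,2) (2,3,5,4,4,3) (2,3,5,4,5,2) (2,3,5,4,5,3) (3,3,4,4,2,2) (3,3,4,4,5,2) (3,3,5,4,2,2) (3,3,5,4,4,2) (3,3,5,4,5,2) — 15.
Networks=period 2: (2,3,4,4,5,3) (2,3,5,4,4,3) (2,3,5,4,5,3) (3,3,4,4,5,2) (3,3,5,4,4,2) (3,3,5,4,5,2) — 6.
Networks=period 3: (2,3,4,4,5,2) (2,3,5,4,4,2) (2,3,5,4,5,2) — 3.
Networks=period 4: (2,3,5,4,5,2) (2,3,5,4,5,3) (3,3,5,4,5,2) — 3.
Summing: 15 + 6 + 3 + 3 = 27.

27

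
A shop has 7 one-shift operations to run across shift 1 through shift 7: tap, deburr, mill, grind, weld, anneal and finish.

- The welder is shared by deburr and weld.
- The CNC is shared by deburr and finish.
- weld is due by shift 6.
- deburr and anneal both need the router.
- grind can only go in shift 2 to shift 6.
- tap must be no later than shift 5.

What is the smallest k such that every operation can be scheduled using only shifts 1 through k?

grind can't be placed before shift 2, so the schedule must run through at least shift 2.
2 works (last occupied shift: shift 2): for example grind=shift 2; deburr=shift 1; finish=shift 2; anneal=shift 2; weld=shift 2; mill=shift 1; tap=shift 1.

2 shifts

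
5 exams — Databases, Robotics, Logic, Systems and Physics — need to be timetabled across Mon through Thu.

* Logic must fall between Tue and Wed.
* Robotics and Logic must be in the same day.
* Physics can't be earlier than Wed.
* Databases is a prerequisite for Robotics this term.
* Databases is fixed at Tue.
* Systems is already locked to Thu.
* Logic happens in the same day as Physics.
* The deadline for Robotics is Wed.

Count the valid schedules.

1

Enumerating: Physics in Wed, Logic in Wed, Databases in Tue, Systems in Thu, Robotics in Wed.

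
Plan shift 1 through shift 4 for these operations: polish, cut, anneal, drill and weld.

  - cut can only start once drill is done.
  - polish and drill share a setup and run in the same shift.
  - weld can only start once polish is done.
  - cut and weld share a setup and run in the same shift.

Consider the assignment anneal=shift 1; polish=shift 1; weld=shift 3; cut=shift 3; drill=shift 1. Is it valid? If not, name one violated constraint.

polish and drill share a setup and run in the same shift — holds.
weld can only start once polish is done — holds.
cut can only start once drill is done — holds.
cut and weld share a setup and run in the same shift — holds.

Yes, all constraints hold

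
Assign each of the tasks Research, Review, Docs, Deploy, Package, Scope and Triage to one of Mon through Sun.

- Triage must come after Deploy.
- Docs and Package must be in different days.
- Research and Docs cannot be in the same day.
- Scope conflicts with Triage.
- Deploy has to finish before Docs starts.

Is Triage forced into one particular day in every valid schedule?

No

Triage can be Tue (e.g. Triage=Tue; Research=Mon; Package=Mon; Deploy=Mon; Review=Mon; Scope=Mon; Docs=Tue) or Wed (e.g. Review -> Mon, Triage -> Wed, Scope -> Mon, Deploy -> Mon, Research -> Mon, Package -> Mon, Docs -> Tue).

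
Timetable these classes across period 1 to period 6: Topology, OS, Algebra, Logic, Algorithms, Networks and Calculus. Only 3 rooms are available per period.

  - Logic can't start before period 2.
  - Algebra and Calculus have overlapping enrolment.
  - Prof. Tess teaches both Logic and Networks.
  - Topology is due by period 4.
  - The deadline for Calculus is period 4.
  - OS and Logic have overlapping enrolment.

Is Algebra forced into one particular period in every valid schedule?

No

Algebra can be period 1 (e.g. Algebra in period 1; Logic in period 2; OS in period 1; Algorithms in period 2; Networks in period 3; Topology in period 1; Calculus in period 2) or period 2 (e.g. Topology -> period 1; Calculus -> period 1; OS -> period 1; Algebra -> period 2; Algorithms -> period 2; Networks -> period 3; Logic -> period 2).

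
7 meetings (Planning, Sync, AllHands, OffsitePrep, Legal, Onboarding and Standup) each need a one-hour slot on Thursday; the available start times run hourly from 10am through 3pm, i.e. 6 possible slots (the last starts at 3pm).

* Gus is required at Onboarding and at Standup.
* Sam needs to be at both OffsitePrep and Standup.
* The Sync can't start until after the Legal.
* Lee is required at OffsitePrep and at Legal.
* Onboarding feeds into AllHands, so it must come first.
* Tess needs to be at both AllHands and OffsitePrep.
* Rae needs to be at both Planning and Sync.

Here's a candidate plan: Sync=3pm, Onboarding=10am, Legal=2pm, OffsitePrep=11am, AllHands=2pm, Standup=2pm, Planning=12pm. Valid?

Yes

Gus is required at Onboarding and at Standup — holds.
Sam needs to be at both OffsitePrep and Standup — holds.
Onboarding feeds into AllHands, so it must come first — holds.
The Sync can't start until after the Legal — holds.
Tess needs to be at both AllHands and OffsitePrep — holds.
Rae needs to be at both Planning and Sync — holds.
Lee is required at OffsitePrep and at Legal — holds.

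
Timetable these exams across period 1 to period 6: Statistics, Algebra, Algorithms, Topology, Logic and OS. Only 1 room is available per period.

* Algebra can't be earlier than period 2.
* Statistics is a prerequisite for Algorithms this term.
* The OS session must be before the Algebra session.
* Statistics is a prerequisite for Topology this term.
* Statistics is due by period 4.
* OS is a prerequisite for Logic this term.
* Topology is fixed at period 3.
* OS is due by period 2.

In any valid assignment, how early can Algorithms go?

period 4

Precedence pushes Algorithms to at least period 2.
Algorithms at period 4 is achievable: Statistics -> period 2, Logic -> period 6, OS -> period 1, Algorithms -> period 4, Algebra -> period 5, Topology -> period 3.
Nothing earlier works — the capacity limit rule out every period before period 4.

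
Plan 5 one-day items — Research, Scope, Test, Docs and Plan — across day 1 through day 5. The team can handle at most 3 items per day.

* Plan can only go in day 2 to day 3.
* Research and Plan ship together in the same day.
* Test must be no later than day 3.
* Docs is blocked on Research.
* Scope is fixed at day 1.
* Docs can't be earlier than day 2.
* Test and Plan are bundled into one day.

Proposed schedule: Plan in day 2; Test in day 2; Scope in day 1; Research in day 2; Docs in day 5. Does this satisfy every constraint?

Yes, all constraints hold

Test must be no later than day 3 — holds.
The team can handle at most 3 items per day — holds.
Plan can only go in day 2 to day 3 — holds.
Docs can't be earlier than day 2 — holds.
Research and Plan ship together in the same day — holds.
Scope is fixed at day 1 — holds.
Docs is blocked on Research — holds.
Test and Plan are bundled into one day — holds.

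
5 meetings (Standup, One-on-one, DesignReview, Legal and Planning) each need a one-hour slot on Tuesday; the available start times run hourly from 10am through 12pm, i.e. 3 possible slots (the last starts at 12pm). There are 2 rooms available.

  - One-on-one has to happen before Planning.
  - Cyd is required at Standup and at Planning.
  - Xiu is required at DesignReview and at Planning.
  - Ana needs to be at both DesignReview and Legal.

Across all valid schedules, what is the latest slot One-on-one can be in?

Downstream work caps One-on-one at 11am.
One-on-one at 11am is achievable: Standup=10am; Planning=12pm; Legal=11am; One-on-one=11am; DesignReview=10am.

11am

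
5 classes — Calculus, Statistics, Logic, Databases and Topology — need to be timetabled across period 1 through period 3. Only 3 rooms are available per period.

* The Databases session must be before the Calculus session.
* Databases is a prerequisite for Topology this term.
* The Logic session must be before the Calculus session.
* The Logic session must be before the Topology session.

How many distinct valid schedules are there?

21

Splitting on Calculus: it can be period 2 (6), period 3 (15). Listing each branch's schedules as (Statistics, Logic, Databases, Topology) by period number:
Calculus=period 2: (1,1,1,2) (1,1,1,3) (2,1,1,2) (2,1,1,3) (3,1,1,2) (3,1,1,3) — 6.
Calculus=period 3: (1,1,1,2) (1,1,1,3) (1,1,2,3) (1,2,1,3) (1,2,2,3) (2,1,1,2) (2,1,1,3) (2,1,2,3) (2,2,1,3) (2,2,2,3) (3,1,1,2) (3,1,1,3) (3,1,2,3) (3,2,1,3) (3,2,2,3) — 15.
Summing: 6 + 15 = 21.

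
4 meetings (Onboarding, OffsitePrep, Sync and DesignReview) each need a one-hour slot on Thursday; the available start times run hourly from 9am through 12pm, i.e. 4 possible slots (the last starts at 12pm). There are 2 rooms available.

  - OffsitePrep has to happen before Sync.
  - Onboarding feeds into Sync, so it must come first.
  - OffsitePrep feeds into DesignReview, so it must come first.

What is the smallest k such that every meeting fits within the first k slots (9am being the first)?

2

The precedence chain requires at least 2 distinct slots.
With at most 2 per slot and 4 meetings, at least 2 slots are needed.
2 works (last occupied slot: 10am): for example Sync=10am, OffsitePrep=9am, Onboarding=9am, DesignReview=10am.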